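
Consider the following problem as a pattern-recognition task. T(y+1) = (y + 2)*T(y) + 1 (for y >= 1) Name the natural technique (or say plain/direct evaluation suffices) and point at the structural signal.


Technique: a summation factor — it is first-order linear but the coefficient y + 2 depends on the index, so multiply through by a summation factor to telescope it.


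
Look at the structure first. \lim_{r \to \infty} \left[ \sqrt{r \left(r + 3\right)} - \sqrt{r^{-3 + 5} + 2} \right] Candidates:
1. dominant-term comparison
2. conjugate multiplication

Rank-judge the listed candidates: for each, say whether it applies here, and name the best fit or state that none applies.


Best approach: conjugate multiplication — infinity minus infinity with a radical in play — multiply by the conjugate so the divergences of \sqrt{r \left(r + 3\right)} and \sqrt{r^{-3 + 5} + 2} annihilate.
- dominant-term comparison: no dominant power emerges to decide the limit by degree comparison.
- conjugate multiplication: yes, a natural case for it.


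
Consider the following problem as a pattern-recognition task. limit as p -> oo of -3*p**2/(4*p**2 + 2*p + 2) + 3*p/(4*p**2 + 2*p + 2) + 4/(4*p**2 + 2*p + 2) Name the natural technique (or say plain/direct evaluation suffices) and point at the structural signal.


Method: dominant-term comparison — as p grows, only the highest-degree terms matter — compare leading terms and read the limit off. Differentiating the expression as a single quotient would eventually settle it as well; matching dominant growth settles it immediately.


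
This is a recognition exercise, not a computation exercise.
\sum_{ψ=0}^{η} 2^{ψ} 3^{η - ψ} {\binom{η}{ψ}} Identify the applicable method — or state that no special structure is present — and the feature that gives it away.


Verdict: the binomial theorem — terms weighting {\binom{η}{ψ}} against matched powers of 2 and 3 reassemble into (2 + 3)^η by the binomial theorem.


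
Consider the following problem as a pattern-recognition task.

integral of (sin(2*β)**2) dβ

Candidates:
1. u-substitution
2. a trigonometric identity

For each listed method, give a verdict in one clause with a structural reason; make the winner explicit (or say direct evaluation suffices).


Technique: a trigonometric identity — sin(2*β)**2 is the textbook power-reduction case — identities first, antiderivatives second.
- u-substitution — no subexpression of the integrand pairs with its own derivative as a factor — individual terms may offer their own substitutions, but any change of variable covering the whole integral would have to be constructed from outside the expression.
- a trigonometric identity: applicable, and directly so.


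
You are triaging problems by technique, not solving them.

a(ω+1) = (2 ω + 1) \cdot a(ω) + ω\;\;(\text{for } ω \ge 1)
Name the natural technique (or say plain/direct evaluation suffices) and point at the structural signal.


Method: a summation factor — one step of memory with a weight 2 ω + 1 that changes as the index grows — the summation-factor construction is built for this.


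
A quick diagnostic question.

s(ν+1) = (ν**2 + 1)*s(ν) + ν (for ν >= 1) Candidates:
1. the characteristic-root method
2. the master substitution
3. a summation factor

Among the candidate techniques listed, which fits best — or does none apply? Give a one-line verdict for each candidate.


Diagnosis: a summation factor — with the index-dependent coefficient ν**2 + 1, dividing by the cumulative product turns the left side into a pure difference.
- the characteristic-root method: an index-dependent weight blocks the pure exponential ansatz.
- the master substitution — the recursive argument is a shift of the index, not a fixed fraction of it.
- a summation factor — yes, a natural case for it.


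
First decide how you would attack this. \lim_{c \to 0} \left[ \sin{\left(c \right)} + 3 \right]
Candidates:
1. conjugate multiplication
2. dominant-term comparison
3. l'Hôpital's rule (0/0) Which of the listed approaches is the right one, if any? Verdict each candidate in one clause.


Verdict: no special technique — no zero denominators, no indeterminate clash at 0 — substitute and read off the value.
- conjugate multiplication — there are no radicals in tension whose conjugate would simplify matters.
- dominant-term comparison — this limit is not decided by comparing leading-term growth at infinity.
- l'Hôpital's rule (0/0): substituting the point produces a determinate value, not a 0 over 0 clash.


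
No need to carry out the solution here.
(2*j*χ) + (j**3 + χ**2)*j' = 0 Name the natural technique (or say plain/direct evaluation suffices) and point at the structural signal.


Verdict: the exact-equation method — checking ∂/∂j of 2*j*χ against ∂/∂χ of j**3 + χ**2: they match — the equation is exact as it stands.


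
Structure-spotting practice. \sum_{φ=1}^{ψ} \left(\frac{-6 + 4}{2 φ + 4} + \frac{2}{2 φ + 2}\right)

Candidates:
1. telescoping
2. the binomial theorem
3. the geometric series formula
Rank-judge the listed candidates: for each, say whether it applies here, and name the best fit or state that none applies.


Best approach: telescoping — consecutive terms evaluate one function at adjacent indices (\frac{2}{2 φ + 2} is its current value): one term's tail is the next term's head, so the chain collapses.
- telescoping — a fit — the right tool for this form.
- the binomial theorem: there is no sum-raised-to-a-power identity hiding in these terms.
- the geometric series formula — the term-to-term ratio drifts with the index — the one thing the geometric formula cannot absorb.


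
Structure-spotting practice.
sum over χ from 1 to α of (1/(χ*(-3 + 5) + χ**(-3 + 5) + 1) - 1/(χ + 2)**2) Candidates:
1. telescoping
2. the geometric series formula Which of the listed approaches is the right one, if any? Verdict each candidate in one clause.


Best approach: telescoping — spot the paired structure — each term adds 1/(χ*(-3 + 5) + χ**(-3 + 5) + 1) and subtracts its successor value, which the next term restores: the definition of a telescoping chain.
- telescoping: applicable, and directly so.
- the geometric series formula: the term-to-term ratio drifts with the index — the one thing the geometric formula cannot absorb.


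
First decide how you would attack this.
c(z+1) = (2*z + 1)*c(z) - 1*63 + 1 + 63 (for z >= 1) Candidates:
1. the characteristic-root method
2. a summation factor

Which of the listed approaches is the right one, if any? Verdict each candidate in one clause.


Method: a summation factor — first-order linear but the coefficient 2*z + 1 moves with the index — divide by the cumulative product and telescope.
- the characteristic-root method: an index-dependent weight blocks the pure exponential ansatz.
- a summation factor: applicable, and directly so.


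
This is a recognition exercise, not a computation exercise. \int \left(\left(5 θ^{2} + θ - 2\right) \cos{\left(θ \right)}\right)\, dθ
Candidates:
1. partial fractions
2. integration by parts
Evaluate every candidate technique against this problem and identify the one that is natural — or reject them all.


Verdict: integration by parts — a polynomial factor 5 θ^{2} + θ - 2 multiplies \cos{\left(θ \right)}; differentiating 5 θ^{2} + θ - 2 lowers its degree while \cos{\left(θ \right)} integrates cleanly, so parts wins.
- partial fractions — the expression is not a ratio of polynomials that decomposes further.
- integration by parts — applies; the problem has the shape this method handles.


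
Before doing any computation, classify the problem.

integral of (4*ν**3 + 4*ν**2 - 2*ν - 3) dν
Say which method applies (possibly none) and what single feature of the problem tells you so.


Diagnosis: no special technique — scan for structure and find none: constant multiples of powers of ν, integrate directly.


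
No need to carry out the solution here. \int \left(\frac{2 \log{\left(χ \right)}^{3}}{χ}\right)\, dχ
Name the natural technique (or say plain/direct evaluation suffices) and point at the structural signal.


Best approach: u-substitution — structure check: outer function, inner expression \log{\left(χ \right)}, inner derivative as a factor — the classic u = \log{\left(χ \right)} pattern.


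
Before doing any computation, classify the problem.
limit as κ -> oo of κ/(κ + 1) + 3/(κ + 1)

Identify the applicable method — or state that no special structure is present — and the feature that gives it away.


Diagnosis: dominant-term comparison — divide through by the highest power of κ; every lower-order term dies and the dominant terms decide the limit. Viewed as a single quotient this is an ∞/∞ form — an at-infinity application of l'Hôpital's rule would also resolve it; comparing leading growth reads the answer without differentiating.


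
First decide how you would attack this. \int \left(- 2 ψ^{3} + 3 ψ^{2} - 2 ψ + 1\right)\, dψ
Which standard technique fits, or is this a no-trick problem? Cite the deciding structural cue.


Best approach: no special technique — the integrand is a sum of constant multiples of powers of ψ — integrate term by term.


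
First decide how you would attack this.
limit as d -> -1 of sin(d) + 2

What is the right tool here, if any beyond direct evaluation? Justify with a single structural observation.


Best approach: no special technique — the function is continuous at -1; evaluation is itself the limit, no machinery required.


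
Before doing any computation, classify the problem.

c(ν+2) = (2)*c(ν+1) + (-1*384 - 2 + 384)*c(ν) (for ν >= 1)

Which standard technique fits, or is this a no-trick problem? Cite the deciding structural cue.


Method: the characteristic-root method — fixed numeric weights on consecutive terms and no forcing term added: the root method in its home territory.


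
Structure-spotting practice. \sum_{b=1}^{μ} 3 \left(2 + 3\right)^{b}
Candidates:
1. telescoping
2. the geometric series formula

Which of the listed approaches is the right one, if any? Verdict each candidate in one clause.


Verdict: the geometric series formula — consecutive terms stand in a fixed index-free ratio — the geometric sum formula closes it.
- telescoping — the summand is not presented as a shifted difference — a telescoping rewrite may exist, but the displayed structure does not offer one.
- the geometric series formula: applicable, and directly so.


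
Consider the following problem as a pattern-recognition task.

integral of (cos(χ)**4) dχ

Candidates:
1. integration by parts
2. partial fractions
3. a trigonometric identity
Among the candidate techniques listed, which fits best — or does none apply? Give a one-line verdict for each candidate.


Diagnosis: a trigonometric identity — the even trigonometric power cos(χ)**4 reduces by a double-angle identity before any integration is attempted.
- integration by parts — not the natural route: no polynomial-kernel product appears — a recursive parts reduction of the trigonometric product exists, but the identity rewrite is direct.
- partial fractions — the expression is not a ratio of polynomials that decomposes further.
- a trigonometric identity: a fit — the right tool for this form.


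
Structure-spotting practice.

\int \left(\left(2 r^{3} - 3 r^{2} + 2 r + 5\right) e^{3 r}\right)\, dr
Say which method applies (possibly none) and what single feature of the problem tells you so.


Diagnosis: integration by parts — a polynomial factor 2 r^{3} - 3 r^{2} + 2 r + 5 multiplies e^{3 r}; differentiating 2 r^{3} - 3 r^{2} + 2 r + 5 lowers its degree while e^{3 r} integrates cleanly, so parts wins.


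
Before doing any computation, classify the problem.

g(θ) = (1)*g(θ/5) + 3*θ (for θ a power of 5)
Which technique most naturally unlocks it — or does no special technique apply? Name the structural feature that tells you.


Method: the master substitution — recursion at θ/5 is multiplicative in the index; logarithmic reindexing via θ = 5^m linearizes it.


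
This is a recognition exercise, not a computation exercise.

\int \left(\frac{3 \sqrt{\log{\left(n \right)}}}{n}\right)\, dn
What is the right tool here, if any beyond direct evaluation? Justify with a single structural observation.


Diagnosis: u-substitution — viewed as a product, the integrand is a composition evaluated at \log{\left(n \right)} times (a constant multiple of) that inner expression's derivative, so u = \log{\left(n \right)} makes it elementary.


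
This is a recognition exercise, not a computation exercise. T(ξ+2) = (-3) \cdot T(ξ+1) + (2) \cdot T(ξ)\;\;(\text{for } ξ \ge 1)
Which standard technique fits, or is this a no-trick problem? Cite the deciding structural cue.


Best approach: the characteristic-root method — this is the constant-coefficient homogeneous case — the whole solution in ξ reduces to a polynomial's roots.


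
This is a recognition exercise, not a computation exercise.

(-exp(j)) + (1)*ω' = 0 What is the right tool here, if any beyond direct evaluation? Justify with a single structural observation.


Method: no special technique — solved for the derivative, no ω appears — this is antidifferentiation in j wearing ODE clothing.


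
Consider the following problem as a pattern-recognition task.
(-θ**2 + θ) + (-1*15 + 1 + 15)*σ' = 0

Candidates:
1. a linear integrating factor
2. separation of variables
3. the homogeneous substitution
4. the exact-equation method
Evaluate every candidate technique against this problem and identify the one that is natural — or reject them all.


Verdict: no special technique — solved for the derivative, σ never appears on the right — this is a direct integration in θ, not a differential-equations problem at heart.
- a linear integrating factor — with the unknown absent the integrating factor is a formality; direct integration is the working structure.
- separation of variables — separation is only trivially available — with the unknown absent from the slope this is a direct integration, not a separation problem.
- the homogeneous substitution: solved for the derivative, the right side changes under joint scaling of the two variables.
- the exact-equation method — the unknown never enters the equation — exactness holds emptily, with nothing for the method to add.


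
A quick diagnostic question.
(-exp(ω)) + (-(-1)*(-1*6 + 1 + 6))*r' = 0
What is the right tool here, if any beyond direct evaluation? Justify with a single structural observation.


Method: no special technique — the slope is a pure function of ω; integrate both sides and be done.


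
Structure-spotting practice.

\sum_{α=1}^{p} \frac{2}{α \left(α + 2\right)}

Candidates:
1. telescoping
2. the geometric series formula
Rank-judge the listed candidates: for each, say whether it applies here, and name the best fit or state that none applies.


Verdict: telescoping — one partial-fraction pass turns \frac{2}{α \left(α + 2\right)} into a shifted difference, and shifted differences telescope.
- telescoping — yes, a natural case for it.
- the geometric series formula — the term-to-term ratio drifts with the index — the one thing the geometric formula cannot absorb.


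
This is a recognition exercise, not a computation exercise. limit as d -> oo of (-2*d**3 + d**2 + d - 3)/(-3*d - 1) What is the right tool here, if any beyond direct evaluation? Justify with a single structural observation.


Method: dominant-term comparison — at large d only the top-degree terms survive; compare the leading terms and the limit falls out. l'Hôpital's at-infinity variant applies to the expression viewed as a single quotient; the leading-term comparison is the direct route.


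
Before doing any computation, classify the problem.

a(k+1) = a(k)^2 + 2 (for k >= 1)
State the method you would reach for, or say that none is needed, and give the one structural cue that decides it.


Verdict: no special technique — the recurrence is nonlinear in the sequence values; study it directly, no linear machinery applies.


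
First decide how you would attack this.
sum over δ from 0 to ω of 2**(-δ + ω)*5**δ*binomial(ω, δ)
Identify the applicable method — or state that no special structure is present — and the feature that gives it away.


Verdict: the binomial theorem — terms weighting binomial(ω, δ) against matched powers of 5 and 2 reassemble into (5 + 2)^ω by the binomial theorem.


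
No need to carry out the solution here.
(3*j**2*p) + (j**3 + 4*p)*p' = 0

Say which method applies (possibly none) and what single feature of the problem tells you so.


Technique: the exact-equation method — the compatibility test passes: the p-derivative of 3*j**2*p matches the j-derivative of j**3 + 4*p, so integrate a potential.


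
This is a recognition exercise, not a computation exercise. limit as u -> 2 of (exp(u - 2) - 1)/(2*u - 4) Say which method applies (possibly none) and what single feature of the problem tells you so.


Diagnosis: l'Hôpital's rule (0/0) — the 0/0 form at 2 is the signature situation for l'Hôpital's rule. The standard small-argument limits would also carry it; the rule is the systematic route.


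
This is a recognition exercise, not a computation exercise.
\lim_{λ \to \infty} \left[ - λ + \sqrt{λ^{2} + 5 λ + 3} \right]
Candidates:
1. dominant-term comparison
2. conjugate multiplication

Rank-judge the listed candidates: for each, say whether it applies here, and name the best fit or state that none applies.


Verdict: conjugate multiplication — the difference \sqrt{λ^{2} + 5 λ + 3} - λ is an ∞ − ∞ stalemate; its conjugate partner breaks the tie.
- dominant-term comparison: this limit is not decided by comparing polynomial growth at infinity.
- conjugate multiplication — yes, a natural case for it.


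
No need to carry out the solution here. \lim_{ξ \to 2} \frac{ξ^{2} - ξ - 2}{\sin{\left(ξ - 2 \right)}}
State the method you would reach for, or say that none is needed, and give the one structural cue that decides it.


Method: l'Hôpital's rule (0/0) — substituting 2 gives 0 over 0; differentiate top and bottom once and re-evaluate. A local series expansion at the point resolves it as well; the rule is the packaged version of that step.


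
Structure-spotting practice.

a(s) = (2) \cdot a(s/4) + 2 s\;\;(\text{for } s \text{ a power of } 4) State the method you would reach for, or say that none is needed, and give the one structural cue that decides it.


Technique: the master substitution — the argument shrinks by the factor 4, so measure the index on a logarithmic scale and the recursion becomes a shift.


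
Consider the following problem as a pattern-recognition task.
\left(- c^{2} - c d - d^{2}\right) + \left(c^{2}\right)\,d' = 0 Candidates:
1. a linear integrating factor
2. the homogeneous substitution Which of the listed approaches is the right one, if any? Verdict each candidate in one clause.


Best approach: the homogeneous substitution — the slope's numerator and denominator share total degree; set v = d/c and the equation drops to separable form.
- a linear integrating factor: the unknown enters nonlinearly (through a power, a denominator, or a transcendental function), which the linear integrating-factor recipe cannot absorb as-is — any repair would come from a preliminary substitution, not the factor.
- the homogeneous substitution: a fit — the right tool for this form.


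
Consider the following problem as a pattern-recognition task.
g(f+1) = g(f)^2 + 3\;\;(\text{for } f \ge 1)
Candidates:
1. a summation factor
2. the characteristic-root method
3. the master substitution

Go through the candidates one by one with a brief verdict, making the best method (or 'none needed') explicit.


Method: no special technique — this one you iterate or analyze qualitatively: the nonlinearity defeats linear solution methods.
- a summation factor: the recursion is nonlinear — outside the first-order linear family a summation factor addresses.
- the characteristic-root method: nonlinearity rules out exponential-mode superposition from the start.
- the master substitution — the recursive argument is a shift of the index, not a fixed fraction of it.


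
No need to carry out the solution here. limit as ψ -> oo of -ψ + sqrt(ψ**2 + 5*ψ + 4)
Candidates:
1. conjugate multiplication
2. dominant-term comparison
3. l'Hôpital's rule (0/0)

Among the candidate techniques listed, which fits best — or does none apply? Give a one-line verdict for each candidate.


Technique: conjugate multiplication — turning the difference into a conjugate-rationalized ratio makes the limit readable.
- conjugate multiplication: yes, a natural case for it.
- dominant-term comparison — leading-power comparison does not apply to this form.
- l'Hôpital's rule (0/0) — no quotient structure at all: the clash is ∞ minus ∞, which rationalizing converts into a tractable ratio.


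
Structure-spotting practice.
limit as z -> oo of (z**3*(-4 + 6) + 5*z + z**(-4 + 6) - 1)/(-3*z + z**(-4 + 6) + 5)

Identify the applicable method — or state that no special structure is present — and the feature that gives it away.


Best approach: dominant-term comparison — growth-rate triage: the leading powers of z decide the limit, everything else is noise. Differentiating the expression as a single quotient would eventually settle it as well; matching dominant growth settles it immediately.


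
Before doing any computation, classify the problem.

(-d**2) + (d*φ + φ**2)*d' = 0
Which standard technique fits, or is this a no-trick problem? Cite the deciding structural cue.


Technique: the homogeneous substitution — the slope's numerator and denominator share total degree; set v = d/φ and the equation drops to separable form. Suitably rearranged — at times with the variables' roles exchanged — this doubles as a Bernoulli equation; the homogeneous reading needs no such setup.


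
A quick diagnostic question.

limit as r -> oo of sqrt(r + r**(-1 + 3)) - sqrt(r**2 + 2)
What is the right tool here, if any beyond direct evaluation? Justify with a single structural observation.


Verdict: conjugate multiplication — neither sqrt(r + r**(-1 + 3)) nor sqrt(r**2 + 2) converges alone, so rewrite their difference as a conjugate-rationalized quotient first.


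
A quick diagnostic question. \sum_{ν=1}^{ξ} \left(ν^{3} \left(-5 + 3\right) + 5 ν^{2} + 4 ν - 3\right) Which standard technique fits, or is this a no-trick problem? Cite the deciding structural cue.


Verdict: no special technique — nothing telescopes and nothing is geometric; polynomial terms in ν sum term by term.


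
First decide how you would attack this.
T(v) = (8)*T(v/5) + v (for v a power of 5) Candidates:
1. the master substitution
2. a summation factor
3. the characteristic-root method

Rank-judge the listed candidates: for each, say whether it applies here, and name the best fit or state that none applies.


Diagnosis: the master substitution — treat m = log base 5 of v as the new clock: one recursion step advances m by one while v scales by 5.
- the master substitution — applies; the problem has the shape this method handles.
- a summation factor — a divided-index call is outside the fixed-shift first-order family a summation factor normalizes.
- the characteristic-root method — the recursion divides its index rather than shifting it — outside the constant-shift family the root method covers.


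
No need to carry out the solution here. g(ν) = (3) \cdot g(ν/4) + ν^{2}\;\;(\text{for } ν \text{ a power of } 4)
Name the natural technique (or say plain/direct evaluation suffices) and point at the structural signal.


Technique: the master substitution — the argument shrinks by the factor 4, so measure the index on a logarithmic scale and the recursion becomes a shift.


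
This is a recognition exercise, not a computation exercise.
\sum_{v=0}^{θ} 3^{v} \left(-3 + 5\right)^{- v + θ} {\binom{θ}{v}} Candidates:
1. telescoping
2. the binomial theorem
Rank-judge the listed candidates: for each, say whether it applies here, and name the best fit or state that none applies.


Best approach: the binomial theorem — the binomial coefficients weight matched powers of 3 and (-3 + 5), which is exactly the expansion of a binomial power.
- telescoping: neither a shifted-difference shape nor integer-spaced poles are present.
- the binomial theorem: applicable, and directly so.


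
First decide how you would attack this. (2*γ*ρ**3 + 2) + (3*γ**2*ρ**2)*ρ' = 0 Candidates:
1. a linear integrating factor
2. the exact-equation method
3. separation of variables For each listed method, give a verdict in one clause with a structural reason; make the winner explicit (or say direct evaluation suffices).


Verdict: the exact-equation method — the cross partial derivatives of 2*γ*ρ**3 + 2 and 3*γ**2*ρ**2 agree, so the left side is the total differential of one potential in γ and ρ.
- a linear integrating factor — a nonlinear term in the unknown puts this outside the integrating-factor template.
- the exact-equation method: a fit — the right tool for this form.
- separation of variables — the two dependences do not factor apart.


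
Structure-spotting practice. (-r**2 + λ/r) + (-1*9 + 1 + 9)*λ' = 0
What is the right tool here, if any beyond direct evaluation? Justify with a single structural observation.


Diagnosis: a linear integrating factor — the unknown enters only to the first power against a nonzero forcing term — the integrating-factor template applies directly.


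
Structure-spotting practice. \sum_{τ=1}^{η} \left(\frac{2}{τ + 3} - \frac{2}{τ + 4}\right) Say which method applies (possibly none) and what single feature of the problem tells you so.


Method: telescoping — this sum is a zipper: each term contributes \frac{2}{τ + 3} and removes the next index's value, which the following term puts back, closing term by term.


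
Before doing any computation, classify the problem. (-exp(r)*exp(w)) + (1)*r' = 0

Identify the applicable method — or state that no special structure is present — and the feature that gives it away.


Technique: separation of variables — separating collects all r-dependence with the derivative and leaves all w-dependence opposite: variables separate.


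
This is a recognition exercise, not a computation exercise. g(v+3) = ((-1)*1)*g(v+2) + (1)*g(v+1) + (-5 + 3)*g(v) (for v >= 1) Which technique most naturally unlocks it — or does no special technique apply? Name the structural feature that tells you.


Verdict: the characteristic-root method — try a geometric ansatz r^v: constant coefficients turn the recurrence into one polynomial equation in r.


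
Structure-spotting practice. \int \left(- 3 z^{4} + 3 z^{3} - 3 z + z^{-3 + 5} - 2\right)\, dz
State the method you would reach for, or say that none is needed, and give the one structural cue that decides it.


Verdict: no special technique — every term is a constant multiple of a power of z; term-wise power-rule integration needs no preliminary transformation.


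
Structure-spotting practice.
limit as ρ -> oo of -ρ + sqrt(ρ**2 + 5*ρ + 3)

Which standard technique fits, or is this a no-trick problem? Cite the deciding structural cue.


Verdict: conjugate multiplication — this difference gives up after one conjugate multiplication — the radical structure cancels against its conjugate.


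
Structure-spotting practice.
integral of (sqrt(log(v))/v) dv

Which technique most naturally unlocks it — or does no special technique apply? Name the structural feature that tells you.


Technique: u-substitution — viewed as a product, the integrand is a composition evaluated at log(v) times (a constant multiple of) that inner expression's derivative, so u = log(v) makes it elementary.


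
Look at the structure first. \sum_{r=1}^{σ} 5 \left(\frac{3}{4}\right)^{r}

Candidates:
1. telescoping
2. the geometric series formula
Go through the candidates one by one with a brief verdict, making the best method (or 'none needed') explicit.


Method: the geometric series formula — each term is \frac{3}{4} times the previous one, so the geometric-series formula applies directly.
- telescoping — as presented, consecutive terms share no shifted copy to cancel against — no rewrite is on display to change that.
- the geometric series formula: applicable, and directly so.


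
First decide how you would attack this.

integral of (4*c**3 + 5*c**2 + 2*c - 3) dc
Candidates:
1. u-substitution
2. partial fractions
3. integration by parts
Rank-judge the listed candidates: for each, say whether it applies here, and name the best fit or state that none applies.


Verdict: no special technique — the integrand is a sum of constant multiples of powers of c — integrate term by term.
- u-substitution: any workable substitution here is cosmetic — the integrand is already in directly integrable form.
- partial fractions — there is no rational-function structure to decompose.
- integration by parts: parts would only shuffle a directly integrable integrand.


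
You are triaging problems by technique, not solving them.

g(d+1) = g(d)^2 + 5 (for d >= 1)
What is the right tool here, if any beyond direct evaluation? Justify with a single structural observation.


Method: no special technique — no ansatz, no master substitution, no summation factor survives the nonlinearity here.


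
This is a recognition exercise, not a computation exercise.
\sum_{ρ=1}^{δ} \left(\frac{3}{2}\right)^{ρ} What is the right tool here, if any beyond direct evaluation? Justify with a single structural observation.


Method: the geometric series formula — each term is \frac{3}{2} times the previous one, so the geometric-series formula applies directly.


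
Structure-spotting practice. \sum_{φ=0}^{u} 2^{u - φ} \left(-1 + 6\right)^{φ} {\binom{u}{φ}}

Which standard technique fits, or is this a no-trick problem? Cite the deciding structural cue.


Technique: the binomial theorem — terms weighting {\binom{u}{φ}} against matched powers of (-1 + 6) and 2 reassemble into ((-1 + 6) + 2)^u by the binomial theorem.


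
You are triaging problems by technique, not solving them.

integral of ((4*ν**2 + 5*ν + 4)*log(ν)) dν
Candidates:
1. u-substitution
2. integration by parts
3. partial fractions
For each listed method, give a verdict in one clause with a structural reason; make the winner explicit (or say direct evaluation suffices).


Verdict: integration by parts — choose u = log(ν): one derivative turns the logarithm algebraic, and the remaining factor 4*ν**2 + 5*ν + 4 integrates term by term under the power rule.
- u-substitution — no subexpression of the integrand serves as a whole-integral substitution inner — individual terms may offer their own, but none carries its derivative as a factor of the full integrand; a working change of variable would have to be constructed from outside the expression.
- integration by parts — a fit — the right tool for this form.
- partial fractions — there is no rational-function structure to decompose.


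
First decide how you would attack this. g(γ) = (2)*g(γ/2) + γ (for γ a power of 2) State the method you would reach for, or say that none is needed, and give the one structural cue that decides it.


Diagnosis: the master substitution — the call at γ/2 makes this multiplicative recursion; the master-style substitution converts it to additive.


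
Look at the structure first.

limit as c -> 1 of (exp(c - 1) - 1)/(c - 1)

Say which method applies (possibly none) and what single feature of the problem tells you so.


Best approach: l'Hôpital's rule (0/0) — substituting 1 gives 0 over 0; differentiate top and bottom once and re-evaluate. The standard small-argument limits would also carry it; the rule is the systematic route.


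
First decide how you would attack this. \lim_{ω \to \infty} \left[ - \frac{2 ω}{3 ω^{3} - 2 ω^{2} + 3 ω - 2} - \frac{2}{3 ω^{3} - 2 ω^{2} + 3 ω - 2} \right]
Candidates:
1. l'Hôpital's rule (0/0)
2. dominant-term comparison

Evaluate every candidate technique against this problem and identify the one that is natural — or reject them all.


Diagnosis: dominant-term comparison — divide through by the highest power of ω; every lower-order term dies and the dominant terms decide the limit.
- l'Hôpital's rule (0/0): viewed as a single quotient this runs to ∞/∞, not the 0/0 clash this candidate addresses; an at-infinity variant of the rule would resolve it, but comparing leading growth reads the answer without differentiating.
- dominant-term comparison — applies; the problem has the shape this method handles.


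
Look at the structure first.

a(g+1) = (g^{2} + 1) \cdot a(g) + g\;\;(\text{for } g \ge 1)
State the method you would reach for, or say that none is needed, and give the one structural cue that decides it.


Method: a summation factor — an index-dependent multiplier g^{2} + 1 rules out characteristic roots; a summation factor converts it to a pure difference.


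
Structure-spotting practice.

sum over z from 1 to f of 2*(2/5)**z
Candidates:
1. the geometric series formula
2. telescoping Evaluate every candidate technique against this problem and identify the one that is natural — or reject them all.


Technique: the geometric series formula — check a ratio of consecutive terms: it is 2/5, independent of the index, so the geometric formula closes the sum.
- the geometric series formula — applies; the problem has the shape this method handles.
- telescoping: writing out consecutive terms as given produces no pairwise cancellation.


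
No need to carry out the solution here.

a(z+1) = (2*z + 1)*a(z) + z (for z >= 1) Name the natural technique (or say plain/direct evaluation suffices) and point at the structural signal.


Verdict: a summation factor — the coefficient 2*z + 1 drifts with the index, so no fixed root exists; normalizing by the cumulative product telescopes it.


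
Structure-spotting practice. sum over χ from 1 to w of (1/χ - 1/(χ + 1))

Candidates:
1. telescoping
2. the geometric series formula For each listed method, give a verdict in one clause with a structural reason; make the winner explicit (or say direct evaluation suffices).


Technique: telescoping — the generic term is a one-step difference of 1/χ, so partial sums shortcut to endpoint evaluation.
- telescoping: a fit — the right tool for this form.
- the geometric series formula — no single multiplier carries one term to the next throughout the sum.


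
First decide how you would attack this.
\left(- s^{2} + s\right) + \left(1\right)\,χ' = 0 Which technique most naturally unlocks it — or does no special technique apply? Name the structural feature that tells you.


Diagnosis: no special technique — the slope is a pure function of s; integrate both sides and be done.


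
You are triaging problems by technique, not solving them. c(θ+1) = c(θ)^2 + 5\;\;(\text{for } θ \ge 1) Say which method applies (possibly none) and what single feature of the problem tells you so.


Method: no special technique — the unknown sequence enters the update nonlinearly, so no linear method fits the recurrence as written — direct iteration remains.


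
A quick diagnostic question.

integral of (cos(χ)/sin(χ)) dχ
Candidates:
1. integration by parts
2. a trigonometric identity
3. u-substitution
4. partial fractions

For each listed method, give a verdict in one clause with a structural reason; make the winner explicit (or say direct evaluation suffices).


Verdict: u-substitution — differentiating the inner expression sin(χ) produces the factor cos(χ) up to a constant multiple, so substituting u = sin(χ) reduces everything to a one-variable integral in u.
- integration by parts: the integrand does not split as a nonconstant polynomial times an exp, sine, cosine of a linear argument, or logarithm — no polynomial-kernel parts product to differentiate one side of.
- a trigonometric identity — no identity rewrites this into an easier trigonometric form.
- u-substitution — a fit — the right tool for this form.
- partial fractions: there is no rational-function structure to decompose.


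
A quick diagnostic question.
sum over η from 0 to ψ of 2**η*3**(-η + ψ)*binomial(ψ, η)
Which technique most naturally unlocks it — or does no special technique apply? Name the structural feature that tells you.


Diagnosis: the binomial theorem — binomial(ψ, η) weighting matched powers of 2 and 3 is the expanded form of (2 + 3)^ψ — fold it back up.


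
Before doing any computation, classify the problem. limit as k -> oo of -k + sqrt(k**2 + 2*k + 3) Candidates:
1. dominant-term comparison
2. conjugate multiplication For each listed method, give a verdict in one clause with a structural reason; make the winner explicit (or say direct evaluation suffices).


Diagnosis: conjugate multiplication — the difference sqrt(k**2 + 2*k + 3) - k is an ∞ − ∞ stalemate; its conjugate partner breaks the tie.
- dominant-term comparison — no ranking of term growth rates resolves the limit here.
- conjugate multiplication — a fit — the right tool for this form.


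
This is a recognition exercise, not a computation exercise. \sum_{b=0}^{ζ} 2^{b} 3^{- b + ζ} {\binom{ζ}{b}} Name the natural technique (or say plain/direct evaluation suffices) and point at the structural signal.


Best approach: the binomial theorem — binomial coefficients against complementary powers of 2 and 3: recognize the binomial expansion and resum.


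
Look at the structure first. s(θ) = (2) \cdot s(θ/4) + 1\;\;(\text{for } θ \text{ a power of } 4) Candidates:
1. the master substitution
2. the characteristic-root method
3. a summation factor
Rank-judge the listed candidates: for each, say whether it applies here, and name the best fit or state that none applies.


Technique: the master substitution — treat m = log base 4 of θ as the new clock: one recursion step advances m by one while θ scales by 4.
- the master substitution — applicable, and directly so.
- the characteristic-root method: a divided-index call is not the fixed-shift linear shape that characteristic roots solve.
- a summation factor: the recursion divides its index rather than shifting it — there is no previous-term chain for a summation factor to telescope.


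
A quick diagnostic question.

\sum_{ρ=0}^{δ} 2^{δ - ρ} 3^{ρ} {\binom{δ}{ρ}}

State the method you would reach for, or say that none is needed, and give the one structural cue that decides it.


Best approach: the binomial theorem — terms weighting {\binom{δ}{ρ}} against matched powers of 3 and 2 reassemble into (3 + 2)^δ by the binomial theorem.


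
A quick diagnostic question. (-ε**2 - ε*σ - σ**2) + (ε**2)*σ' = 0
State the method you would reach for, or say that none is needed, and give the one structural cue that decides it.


Diagnosis: the homogeneous substitution — the slope's numerator and denominator have matching total degree, so it depends only on σ/ε and the ratio substitution collapses it.


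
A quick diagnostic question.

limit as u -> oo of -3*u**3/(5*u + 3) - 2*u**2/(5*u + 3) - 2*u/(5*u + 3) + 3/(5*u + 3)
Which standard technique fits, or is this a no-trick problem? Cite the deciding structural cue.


Method: dominant-term comparison — growth-rate triage: the leading powers of u decide the limit, everything else is noise. Differentiating the expression as a single quotient would eventually settle it as well; matching dominant growth settles it immediately.


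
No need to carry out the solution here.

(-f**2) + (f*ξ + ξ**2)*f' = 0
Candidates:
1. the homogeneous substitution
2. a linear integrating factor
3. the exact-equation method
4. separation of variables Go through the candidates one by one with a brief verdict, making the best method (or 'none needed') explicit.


Method: the homogeneous substitution — the slope is degree-zero homogeneous: the ratio substitution v = f/ξ collapses it. Rewriting — with the variables' roles exchanged where the shape demands it — would expose a Bernoulli structure too; the homogeneous substitution simply reads the degrees directly.
- the homogeneous substitution — a fit — the right tool for this form.
- a linear integrating factor: a nonlinear term in the unknown puts this outside the integrating-factor template.
- the exact-equation method — exactness fails on the nose — the mixed partials do not match.
- separation of variables: no algebra isolates the independent variable on one side and the unknown on the other.
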